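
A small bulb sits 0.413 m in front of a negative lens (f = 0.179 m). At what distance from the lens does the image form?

0.125 m

For a negative lens, f = -0.179 m.
Lens equation: 1/v = 1/f − 1/u = 1/(-0.1790) − 1/(0.413) = -5.587 − 2.421 = -8.008, so v = -0.125 m.
The image is virtual, upright and reduced, on the same side as the object.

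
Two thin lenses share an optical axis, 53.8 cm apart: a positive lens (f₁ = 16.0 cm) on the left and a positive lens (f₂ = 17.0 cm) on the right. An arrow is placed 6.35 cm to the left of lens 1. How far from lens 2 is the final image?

23.1 cm

Lens 1: 1/d_i1 = 1/f₁ − 1/d_o1 = 1/(16.0) − 1/(6.35) = -0.09498, so d_i1 = -10.53 cm.
The intermediate image is 10.53 cm to the left of lens 1 (virtual), which is 53.8 − (-10.53) = 64.33 cm to the left of lens 2, so d_o2 = +64.33 cm.
Lens 2: 1/d_i2 = 1/f₂ − 1/d_o2 = 1/(17.0) − 1/(64.33) = 0.04328, so d_i2 = 23.1 cm.
The final image is real, 23.1 cm to the right of lens 2 (overall magnification ≈ -0.60).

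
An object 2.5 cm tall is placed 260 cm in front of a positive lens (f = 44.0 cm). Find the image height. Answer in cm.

1/d_i = 1/f − 1/d_o = 1/(44.00) − 1/(260) = 0.01888, so d_i = 52.96 cm.
m = −d_i/d_o = -0.2037.
|h_i| = |m|·h_o = 0.2037 × 2.5 = 0.509 cm. The image is real, inverted and reduced, on the far side of the lens.

0.509 cm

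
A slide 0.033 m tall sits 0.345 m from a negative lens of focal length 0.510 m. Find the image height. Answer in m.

0.0197 m

For a negative lens, f = -0.510 m.
1/d_i = 1/f − 1/d_o = 1/(-0.5100) − 1/(0.345) = -4.859, so d_i = -0.2058 m.
m = −d_i/d_o = +0.5965.
|h_i| = |m|·h_o = 0.5965 × 0.033 = 0.0197 m. The image is virtual, upright and reduced, on the same side as the object.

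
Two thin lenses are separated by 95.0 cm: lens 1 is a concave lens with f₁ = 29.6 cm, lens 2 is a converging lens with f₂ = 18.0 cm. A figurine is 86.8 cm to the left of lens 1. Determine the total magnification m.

m = -0.0462

f₁ = −29.6 cm (diverging).
Lens 1: 1/d_i1 = 1/(-29.6) − 1/(86.8) = -0.04530, so d_i1 = -22.07 cm; m₁ = −d_i1/d_o1 = +0.2543.
d_o2 = 95.0 − (-22.07) = 117.1 cm.
Lens 2: 1/d_i2 = 1/(18.0) − 1/(117.1) = 0.04702, so d_i2 = 21.27 cm; m₂ = −d_i2/d_o2 = -0.1816.
m = m₁·m₂ = (+0.2543)(-0.1816) = -0.0462.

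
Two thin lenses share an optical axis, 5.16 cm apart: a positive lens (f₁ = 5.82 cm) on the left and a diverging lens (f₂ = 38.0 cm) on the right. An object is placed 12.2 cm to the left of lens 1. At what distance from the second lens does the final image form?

Lens 1: 1/d_i1 = 1/f₁ − 1/d_o1 = 1/(5.82) − 1/(12.2) = 0.08985, so d_i1 = 11.13 cm.
The intermediate image is 11.13 cm to the right of lens 1, which lies 5.970 cm to the right of lens 2 — a virtual object — so d_o2 = −5.970 cm.
Lens 2 is diverging, so f₂ = −38.0 cm.
Lens 2: 1/d_i2 = 1/f₂ − 1/d_o2 = 1/(-38.0) − 1/(-5.970) = 0.1412, so d_i2 = 7.08 cm.
The final image is real, 7.08 cm to the right of lens 2 (overall magnification ≈ -1.1).

7.08 cm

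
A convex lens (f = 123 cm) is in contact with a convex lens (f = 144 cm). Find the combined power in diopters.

P = +1.51 D

P₁ = 1/f₁ = 1/(1.23 m) = +0.8130 D; P₂ = 1/f₂ = 1/(1.44 m) = +0.6944 D.
For thin lenses in contact, P = P₁ + P₂ = (+0.8130) + (+0.6944) = +1.51 D.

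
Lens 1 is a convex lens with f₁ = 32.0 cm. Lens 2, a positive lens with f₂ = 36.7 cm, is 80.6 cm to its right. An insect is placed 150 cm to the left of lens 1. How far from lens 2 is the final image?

455 cm

Lens 1: 1/d_i1 = 1/f₁ − 1/d_o1 = 1/(32.0) − 1/(150) = 0.02458, so d_i1 = 40.68 cm.
The intermediate image is 40.68 cm to the right of lens 1, which is 80.6 − (40.68) = 39.92 cm to the left of lens 2, so d_o2 = +39.92 cm.
Lens 2: 1/d_i2 = 1/f₂ − 1/d_o2 = 1/(36.7) − 1/(39.92) = 0.002198, so d_i2 = 455 cm.
The final image is real, 455 cm to the right of lens 2 (overall magnification ≈ 3.1).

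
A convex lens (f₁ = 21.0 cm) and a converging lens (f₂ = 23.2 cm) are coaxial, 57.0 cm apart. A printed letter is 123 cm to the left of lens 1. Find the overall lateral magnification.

m = +0.563

Lens 1: 1/d_i1 = 1/(21.0) − 1/(123) = 0.03949, so d_i1 = 25.32 cm; m₁ = −d_i1/d_o1 = -0.2059.
d_o2 = 57.0 − (25.32) = 31.68 cm.
Lens 2: 1/d_i2 = 1/(23.2) − 1/(31.68) = 0.01154, so d_i2 = 86.67 cm; m₂ = −d_i2/d_o2 = -2.736.
m = m₁·m₂ = (-0.2059)(-2.736) = +0.563.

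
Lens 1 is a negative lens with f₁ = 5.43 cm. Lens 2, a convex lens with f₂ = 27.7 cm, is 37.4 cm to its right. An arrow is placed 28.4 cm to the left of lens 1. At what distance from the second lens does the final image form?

Lens 1 is diverging, so f₁ = −5.43 cm.
Lens 1: 1/d_i1 = 1/f₁ − 1/d_o1 = 1/(-5.43) − 1/(28.4) = -0.2194, so d_i1 = -4.558 cm.
The intermediate image is 4.558 cm to the left of lens 1 (virtual), which is 37.4 − (-4.558) = 41.96 cm to the left of lens 2, so d_o2 = +41.96 cm.
Lens 2: 1/d_i2 = 1/f₂ − 1/d_o2 = 1/(27.7) − 1/(41.96) = 0.01227, so d_i2 = 81.5 cm.
The final image is real, 81.5 cm to the right of lens 2 (overall magnification ≈ -0.31).

81.5 cm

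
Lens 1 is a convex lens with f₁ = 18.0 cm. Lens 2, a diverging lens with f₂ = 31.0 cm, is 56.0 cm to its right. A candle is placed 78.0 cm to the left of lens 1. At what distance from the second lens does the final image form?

Lens 1: 1/d_i1 = 1/f₁ − 1/d_o1 = 1/(18.0) − 1/(78.0) = 0.04274, so d_i1 = 23.40 cm.
The intermediate image is 23.40 cm to the right of lens 1, which is 56.0 − (23.40) = 32.60 cm to the left of lens 2, so d_o2 = +32.60 cm.
Lens 2 is diverging, so f₂ = −31.0 cm.
Lens 2: 1/d_i2 = 1/f₂ − 1/d_o2 = 1/(-31.0) − 1/(32.60) = -0.06293, so d_i2 = -15.9 cm.
The final image is virtual, 15.9 cm to the left of lens 2 (overall magnification ≈ -0.15).

15.9 cm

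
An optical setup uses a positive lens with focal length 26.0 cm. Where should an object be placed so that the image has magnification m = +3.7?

19.0 cm

m = −d_i/d_o ⇒ d_i = −m·d_o.
1/f = 1/d_o + 1/d_i = 1/d_o − 1/(m·d_o) = (1 − 1/m)/d_o, so d_o = f(1 − 1/m) = (26.00)(1 − 1/(+3.7)) = 19.0 cm.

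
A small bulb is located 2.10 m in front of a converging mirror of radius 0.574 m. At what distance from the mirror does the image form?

0.332 m

f = R/2 = 0.574/2 = 0.2870 m.
Mirror equation: 1/q = 1/f − 1/p = 1/(0.2870) − 1/(2.10) = 3.484 − 0.4762 = 3.008, so q = 0.332 m.
The image is real, inverted and reduced, in front of the mirror.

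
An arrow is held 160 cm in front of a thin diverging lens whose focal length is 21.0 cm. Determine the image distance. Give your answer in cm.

For a diverging lens, f = -21.0 cm.
Thin-lens equation: 1/q = 1/f − 1/p = 1/(-21.00) − 1/(160) = -0.04762 − 0.006250 = -0.05387, so q = -18.6 cm.
The image is virtual, upright and reduced, on the same side as the object.

18.6 cm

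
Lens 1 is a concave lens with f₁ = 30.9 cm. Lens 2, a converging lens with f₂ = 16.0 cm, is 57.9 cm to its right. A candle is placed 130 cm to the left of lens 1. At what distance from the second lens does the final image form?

19.8 cm

Lens 1 is diverging, so f₁ = −30.9 cm.
Lens 1: 1/d_i1 = 1/f₁ − 1/d_o1 = 1/(-30.9) − 1/(130) = -0.04005, so d_i1 = -24.97 cm.
The intermediate image is 24.97 cm to the left of lens 1 (virtual), which is 57.9 − (-24.97) = 82.87 cm to the left of lens 2, so d_o2 = +82.87 cm.
Lens 2: 1/d_i2 = 1/f₂ − 1/d_o2 = 1/(16.0) − 1/(82.87) = 0.05043, so d_i2 = 19.8 cm.
The final image is real, 19.8 cm to the right of lens 2 (overall magnification ≈ -0.046).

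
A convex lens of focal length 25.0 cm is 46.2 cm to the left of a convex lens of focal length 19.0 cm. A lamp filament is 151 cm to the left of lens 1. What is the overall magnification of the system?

Lens 1: 1/d_i1 = 1/(25.0) − 1/(151) = 0.03338, so d_i1 = 29.96 cm; m₁ = −d_i1/d_o1 = -0.1984.
d_o2 = 46.2 − (29.96) = 16.24 cm.
Lens 2: 1/d_i2 = 1/(19.0) − 1/(16.24) = -0.008945, so d_i2 = -111.8 cm; m₂ = −d_i2/d_o2 = +6.884.
m = m₁·m₂ = (-0.1984)(+6.884) = -1.37.

m = -1.37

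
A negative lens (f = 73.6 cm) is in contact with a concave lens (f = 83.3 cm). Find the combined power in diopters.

P₁ = 1/f₁ = 1/(-0.736 m) = -1.359 D; P₂ = 1/f₂ = 1/(-0.833 m) = -1.200 D.
For thin lenses in contact, P = P₁ + P₂ = (-1.359) + (-1.200) = -2.56 D.

P = -2.56 D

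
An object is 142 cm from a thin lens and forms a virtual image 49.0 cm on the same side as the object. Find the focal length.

f = -74.8 cm (diverging)

Virtual image ⇒ d_i = −49.0 cm.
1/f = 1/d_o + 1/d_i = 1/(142) + 1/(-49.0) = -0.01337, so f = -74.8 cm.
Since f is negative, the thin lens is diverging.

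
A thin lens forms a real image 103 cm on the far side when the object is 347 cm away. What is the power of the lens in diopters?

d_i = +103 cm.
1/f = 1/d_o + 1/d_i = 1/(347) + 1/(103) = 0.01259 cm⁻¹.
f = 79.42 cm = 0.7942 m, so P = 1/f = +1.26 D.

P = +1.26 D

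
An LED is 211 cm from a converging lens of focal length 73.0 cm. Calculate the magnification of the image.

1/d_i = 1/f − 1/d_o = 1/(73.00) − 1/(211) = 0.008959, so d_i = 111.6 cm.
m = −d_i/d_o = −(111.6)/(211) = -0.529.
The image is real, inverted and reduced, on the far side of the lens.

m = -0.529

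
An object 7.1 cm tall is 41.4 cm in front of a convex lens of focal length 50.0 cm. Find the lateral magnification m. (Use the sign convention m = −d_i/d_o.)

m = +5.81

1/d_i = 1/f − 1/d_o = 1/(50.00) − 1/(41.4) = -0.004155, so d_i = -240.7 cm.
m = −d_i/d_o = −(-240.7)/(41.4) = +5.81.
The image is virtual, upright and enlarged, on the same side as the object.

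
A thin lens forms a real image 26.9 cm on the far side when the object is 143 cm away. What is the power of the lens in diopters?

P = +4.42 D

d_i = +26.9 cm.
1/f = 1/d_o + 1/d_i = 1/(143) + 1/(26.9) = 0.04417 cm⁻¹.
f = 22.64 cm = 0.2264 m, so P = 1/f = +4.42 D.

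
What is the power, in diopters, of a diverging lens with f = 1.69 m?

For a diverging lens, f = −1.69 m.
P = 1/f = 1/(-1.69 m) = -0.592 D.

P = -0.592 D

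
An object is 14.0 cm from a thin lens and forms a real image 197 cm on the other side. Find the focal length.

Real image ⇒ d_i = +197 cm.
1/f = 1/d_o + 1/d_i = 1/(14.0) + 1/(197) = 0.07650, so f = 13.1 cm.
Since f is positive, the thin lens is converging.

f = 13.1 cm (converging)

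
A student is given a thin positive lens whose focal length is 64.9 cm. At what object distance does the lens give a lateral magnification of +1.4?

18.5 cm

m = −d_i/d_o ⇒ d_i = −m·d_o.
1/f = 1/d_o + 1/d_i = 1/d_o − 1/(m·d_o) = (1 − 1/m)/d_o, so d_o = f(1 − 1/m) = (64.90)(1 − 1/(+1.4)) = 18.5 cm.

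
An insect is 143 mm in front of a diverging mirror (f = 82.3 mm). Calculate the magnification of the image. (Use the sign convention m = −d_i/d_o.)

m = +0.365

For a diverging mirror, f = -82.3 mm.
1/d_i = 1/f − 1/d_o = 1/(-82.30) − 1/(143) = -0.01914, so d_i = -52.24 mm.
m = −d_i/d_o = −(-52.24)/(143) = +0.365.
The image is virtual, upright and reduced, behind the mirror.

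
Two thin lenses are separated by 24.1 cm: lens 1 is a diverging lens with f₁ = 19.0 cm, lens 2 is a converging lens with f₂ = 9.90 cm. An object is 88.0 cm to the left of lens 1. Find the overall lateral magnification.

m = -0.0589

f₁ = −19.0 cm (diverging).
Lens 1: 1/d_i1 = 1/(-19.0) − 1/(88.0) = -0.06400, so d_i1 = -15.63 cm; m₁ = −d_i1/d_o1 = +0.1776.
d_o2 = 24.1 − (-15.63) = 39.73 cm.
Lens 2: 1/d_i2 = 1/(9.90) − 1/(39.73) = 0.07584, so d_i2 = 13.19 cm; m₂ = −d_i2/d_o2 = -0.3319.
m = m₁·m₂ = (+0.1776)(-0.3319) = -0.0589.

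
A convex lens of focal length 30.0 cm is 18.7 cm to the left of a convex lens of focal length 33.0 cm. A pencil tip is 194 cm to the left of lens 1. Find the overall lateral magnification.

m = -0.121

Lens 1: 1/d_i1 = 1/(30.0) − 1/(194) = 0.02818, so d_i1 = 35.49 cm; m₁ = −d_i1/d_o1 = -0.1829.
d_o2 = 18.7 − (35.49) = -16.79 cm (virtual object).
Lens 2: 1/d_i2 = 1/(33.0) − 1/(-16.79) = 0.08986, so d_i2 = 11.13 cm; m₂ = −d_i2/d_o2 = +0.6628.
m = m₁·m₂ = (-0.1829)(+0.6628) = -0.121.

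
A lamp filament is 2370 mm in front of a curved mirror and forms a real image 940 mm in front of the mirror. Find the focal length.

Real image ⇒ d_i = +940 mm.
1/f = 1/d_o + 1/d_i = 1/(2370) + 1/(940) = 0.001486, so f = 673 mm.
Since f is positive, the curved mirror is concave.

f = 673 mm (concave)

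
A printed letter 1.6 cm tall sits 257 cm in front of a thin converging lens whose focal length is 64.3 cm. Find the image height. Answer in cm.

1/d_i = 1/f − 1/d_o = 1/(64.30) − 1/(257) = 0.01166, so d_i = 85.76 cm.
m = −d_i/d_o = -0.3337.
|h_i| = |m|·h_o = 0.3337 × 1.6 = 0.534 cm. The image is real, inverted and reduced, on the far side of the lens.

0.534 cm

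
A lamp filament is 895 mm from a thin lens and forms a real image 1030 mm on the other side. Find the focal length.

f = 479 mm (converging)

Real image ⇒ d_i = +1030 mm.
1/f = 1/d_o + 1/d_i = 1/(895) + 1/(1030) = 0.002088, so f = 479 mm.
Since f is positive, the thin lens is converging.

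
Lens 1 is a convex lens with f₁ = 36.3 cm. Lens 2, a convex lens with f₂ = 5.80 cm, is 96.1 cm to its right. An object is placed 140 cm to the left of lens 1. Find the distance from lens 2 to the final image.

6.61 cm

Lens 1: 1/d_i1 = 1/f₁ − 1/d_o1 = 1/(36.3) − 1/(140) = 0.02041, so d_i1 = 49.01 cm.
The intermediate image is 49.01 cm to the right of lens 1, which is 96.1 − (49.01) = 47.09 cm to the left of lens 2, so d_o2 = +47.09 cm.
Lens 2: 1/d_i2 = 1/f₂ − 1/d_o2 = 1/(5.80) − 1/(47.09) = 0.1512, so d_i2 = 6.61 cm.
The final image is real, 6.61 cm to the right of lens 2 (overall magnification ≈ 0.049).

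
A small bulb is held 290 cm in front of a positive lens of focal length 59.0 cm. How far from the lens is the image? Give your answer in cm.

74.1 cm

Thin-lens equation: 1/q = 1/f − 1/p = 1/(59.00) − 1/(290) = 0.01695 − 0.003448 = 0.01350, so q = 74.1 cm.
The image is real, inverted and reduced, on the far side of the lens.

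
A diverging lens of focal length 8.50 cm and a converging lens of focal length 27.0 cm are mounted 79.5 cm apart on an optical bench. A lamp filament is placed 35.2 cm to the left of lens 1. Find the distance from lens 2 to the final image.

39.3 cm

Lens 1 is diverging, so f₁ = −8.50 cm.
Lens 1: 1/d_i1 = 1/f₁ − 1/d_o1 = 1/(-8.50) − 1/(35.2) = -0.1461, so d_i1 = -6.847 cm.
The intermediate image is 6.847 cm to the left of lens 1 (virtual), which is 79.5 − (-6.847) = 86.35 cm to the left of lens 2, so d_o2 = +86.35 cm.
Lens 2: 1/d_i2 = 1/f₂ − 1/d_o2 = 1/(27.0) − 1/(86.35) = 0.02546, so d_i2 = 39.3 cm.
The final image is real, 39.3 cm to the right of lens 2 (overall magnification ≈ -0.088).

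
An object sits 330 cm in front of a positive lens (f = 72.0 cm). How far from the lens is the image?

Lens equation: 1/s_i = 1/f − 1/s_o = 1/(72.00) − 1/(330) = 0.01389 − 0.003030 = 0.01086, so s_i = 92.1 cm.
The image is real, inverted and reduced, on the far side of the lens.

92.1 cm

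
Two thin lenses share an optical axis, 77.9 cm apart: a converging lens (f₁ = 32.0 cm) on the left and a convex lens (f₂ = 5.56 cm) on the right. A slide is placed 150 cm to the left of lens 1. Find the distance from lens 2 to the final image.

6.54 cm

Lens 1: 1/d_i1 = 1/f₁ − 1/d_o1 = 1/(32.0) − 1/(150) = 0.02458, so d_i1 = 40.68 cm.
The intermediate image is 40.68 cm to the right of lens 1, which is 77.9 − (40.68) = 37.22 cm to the left of lens 2, so d_o2 = +37.22 cm.
Lens 2: 1/d_i2 = 1/f₂ − 1/d_o2 = 1/(5.56) − 1/(37.22) = 0.1530, so d_i2 = 6.54 cm.
The final image is real, 6.54 cm to the right of lens 2 (overall magnification ≈ 0.048).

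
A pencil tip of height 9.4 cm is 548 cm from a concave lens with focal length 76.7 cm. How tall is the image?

For a concave lens, f = -76.7 cm.
1/d_i = 1/f − 1/d_o = 1/(-76.70) − 1/(548) = -0.01486, so d_i = -67.28 cm.
m = −d_i/d_o = +0.1228.
|h_i| = |m|·h_o = 0.1228 × 9.4 = 1.15 cm. The image is virtual, upright and reduced, on the same side as the object.

1.15 cm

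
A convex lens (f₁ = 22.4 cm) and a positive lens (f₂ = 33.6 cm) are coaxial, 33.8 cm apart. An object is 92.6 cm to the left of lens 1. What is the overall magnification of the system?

m = -0.365

Lens 1: 1/d_i1 = 1/(22.4) − 1/(92.6) = 0.03384, so d_i1 = 29.55 cm; m₁ = −d_i1/d_o1 = -0.3191.
d_o2 = 33.8 − (29.55) = 4.250 cm.
Lens 2: 1/d_i2 = 1/(33.6) − 1/(4.250) = -0.2055, so d_i2 = -4.865 cm; m₂ = −d_i2/d_o2 = +1.145.
m = m₁·m₂ = (-0.3191)(+1.145) = -0.365.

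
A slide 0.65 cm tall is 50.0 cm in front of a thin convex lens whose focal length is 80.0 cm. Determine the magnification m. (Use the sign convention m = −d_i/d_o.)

m = +2.67

1/d_i = 1/f − 1/d_o = 1/(80.00) − 1/(50.0) = -0.007500, so d_i = -133.3 cm.
m = −d_i/d_o = −(-133.3)/(50.0) = +2.67.
The image is virtual, upright and enlarged, on the same side as the object.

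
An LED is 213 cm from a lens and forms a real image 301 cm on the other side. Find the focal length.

Real image ⇒ d_i = +301 cm.
1/f = 1/d_o + 1/d_i = 1/(213) + 1/(301) = 0.008017, so f = 125 cm.
Since f is positive, the lens is converging.

f = 125 cm (converging)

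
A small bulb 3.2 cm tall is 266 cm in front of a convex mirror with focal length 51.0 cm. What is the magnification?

For a convex mirror, f = -51.0 cm.
1/d_i = 1/f − 1/d_o = 1/(-51.00) − 1/(266) = -0.02337, so d_i = -42.79 cm.
m = −d_i/d_o = −(-42.79)/(266) = +0.161.
The image is virtual, upright and reduced, behind the mirror.

m = +0.161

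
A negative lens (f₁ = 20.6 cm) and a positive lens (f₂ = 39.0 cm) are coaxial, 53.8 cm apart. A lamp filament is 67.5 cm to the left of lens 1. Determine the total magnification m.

f₁ = −20.6 cm (diverging).
Lens 1: 1/d_i1 = 1/(-20.6) − 1/(67.5) = -0.06336, so d_i1 = -15.78 cm; m₁ = −d_i1/d_o1 = +0.2338.
d_o2 = 53.8 − (-15.78) = 69.58 cm.
Lens 2: 1/d_i2 = 1/(39.0) − 1/(69.58) = 0.01127, so d_i2 = 88.74 cm; m₂ = −d_i2/d_o2 = -1.275.
m = m₁·m₂ = (+0.2338)(-1.275) = -0.298.

m = -0.298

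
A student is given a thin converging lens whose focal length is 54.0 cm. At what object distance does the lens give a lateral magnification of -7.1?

m = −d_i/d_o ⇒ d_i = −m·d_o.
1/f = 1/d_o + 1/d_i = 1/d_o − 1/(m·d_o) = (1 − 1/m)/d_o, so d_o = f(1 − 1/m) = (54.00)(1 − 1/(-7.1)) = 61.6 cm.

61.6 cm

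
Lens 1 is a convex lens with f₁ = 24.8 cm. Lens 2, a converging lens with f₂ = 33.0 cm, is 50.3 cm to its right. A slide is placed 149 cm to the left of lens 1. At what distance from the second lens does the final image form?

Lens 1: 1/d_i1 = 1/f₁ − 1/d_o1 = 1/(24.8) − 1/(149) = 0.03361, so d_i1 = 29.75 cm.
The intermediate image is 29.75 cm to the right of lens 1, which is 50.3 − (29.75) = 20.55 cm to the left of lens 2, so d_o2 = +20.55 cm.
Lens 2: 1/d_i2 = 1/f₂ − 1/d_o2 = 1/(33.0) − 1/(20.55) = -0.01836, so d_i2 = -54.5 cm.
The final image is virtual, 54.5 cm to the left of lens 2 (overall magnification ≈ -0.53).

54.5 cm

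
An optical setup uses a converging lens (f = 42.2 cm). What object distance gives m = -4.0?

m = −d_i/d_o ⇒ d_i = −m·d_o.
1/f = 1/d_o + 1/d_i = 1/d_o − 1/(m·d_o) = (1 − 1/m)/d_o, so d_o = f(1 − 1/m) = (42.20)(1 − 1/(-4.0)) = 52.8 cm.

52.8 cm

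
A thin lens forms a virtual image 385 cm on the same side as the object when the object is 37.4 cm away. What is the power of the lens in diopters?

Virtual image ⇒ d_i = −385 cm.
1/f = 1/d_o + 1/d_i = 1/(37.4) + 1/(-385) = 0.02414 cm⁻¹.
f = 41.42 cm = 0.4142 m, so P = 1/f = +2.41 D.

P = +2.41 D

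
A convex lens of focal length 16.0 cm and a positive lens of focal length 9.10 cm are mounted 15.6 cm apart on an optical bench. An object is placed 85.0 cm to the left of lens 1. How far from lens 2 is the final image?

2.83 cm

Lens 1: 1/d_i1 = 1/f₁ − 1/d_o1 = 1/(16.0) − 1/(85.0) = 0.05074, so d_i1 = 19.71 cm.
The intermediate image is 19.71 cm to the right of lens 1, which lies 4.110 cm to the right of lens 2 — a virtual object — so d_o2 = −4.110 cm.
Lens 2: 1/d_i2 = 1/f₂ − 1/d_o2 = 1/(9.10) − 1/(-4.110) = 0.3532, so d_i2 = 2.83 cm.
The final image is real, 2.83 cm to the right of lens 2 (overall magnification ≈ -0.16).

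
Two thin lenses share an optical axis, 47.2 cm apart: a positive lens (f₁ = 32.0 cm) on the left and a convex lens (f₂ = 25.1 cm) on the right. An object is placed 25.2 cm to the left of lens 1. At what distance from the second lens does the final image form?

Lens 1: 1/d_i1 = 1/f₁ − 1/d_o1 = 1/(32.0) − 1/(25.2) = -0.008433, so d_i1 = -118.6 cm.
The intermediate image is 118.6 cm to the left of lens 1 (virtual), which is 47.2 − (-118.6) = 165.8 cm to the left of lens 2, so d_o2 = +165.8 cm.
Lens 2: 1/d_i2 = 1/f₂ − 1/d_o2 = 1/(25.1) − 1/(165.8) = 0.03381, so d_i2 = 29.6 cm.
The final image is real, 29.6 cm to the right of lens 2 (overall magnification ≈ -0.84).

29.6 cm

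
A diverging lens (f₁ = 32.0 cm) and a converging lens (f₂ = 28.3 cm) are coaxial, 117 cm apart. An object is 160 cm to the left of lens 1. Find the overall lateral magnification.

f₁ = −32.0 cm (diverging).
Lens 1: 1/d_i1 = 1/(-32.0) − 1/(160) = -0.03750, so d_i1 = -26.67 cm; m₁ = −d_i1/d_o1 = +0.1667.
d_o2 = 117 − (-26.67) = 143.7 cm.
Lens 2: 1/d_i2 = 1/(28.3) − 1/(143.7) = 0.02838, so d_i2 = 35.24 cm; m₂ = −d_i2/d_o2 = -0.2452.
m = m₁·m₂ = (+0.1667)(-0.2452) = -0.0409.

m = -0.0409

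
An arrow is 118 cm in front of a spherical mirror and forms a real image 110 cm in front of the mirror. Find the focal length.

f = 56.9 cm (concave)

Real image ⇒ d_i = +110 cm.
1/f = 1/d_o + 1/d_i = 1/(118) + 1/(110) = 0.01757, so f = 56.9 cm.
Since f is positive, the spherical mirror is concave.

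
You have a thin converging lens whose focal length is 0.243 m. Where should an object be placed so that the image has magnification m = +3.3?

0.169 m

m = −d_i/d_o ⇒ d_i = −m·d_o.
1/f = 1/d_o + 1/d_i = 1/d_o − 1/(m·d_o) = (1 − 1/m)/d_o, so d_o = f(1 − 1/m) = (0.2430)(1 − 1/(+3.3)) = 0.169 m.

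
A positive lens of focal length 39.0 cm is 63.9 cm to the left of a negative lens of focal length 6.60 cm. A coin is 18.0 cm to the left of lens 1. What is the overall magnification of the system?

m = +0.118

Lens 1: 1/d_i1 = 1/(39.0) − 1/(18.0) = -0.02991, so d_i1 = -33.43 cm; m₁ = −d_i1/d_o1 = +1.857.
d_o2 = 63.9 − (-33.43) = 97.33 cm.
f₂ = −6.60 cm (diverging).
Lens 2: 1/d_i2 = 1/(-6.60) − 1/(97.33) = -0.1618, so d_i2 = -6.181 cm; m₂ = −d_i2/d_o2 = +0.06350.
m = m₁·m₂ = (+1.857)(+0.06350) = +0.118.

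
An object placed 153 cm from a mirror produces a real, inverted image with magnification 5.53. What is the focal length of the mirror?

m = −d_i/d_o ⇒ d_i = −m·d_o = −(-5.53)·(153) = 846.1 cm.
1/f = 1/d_o + 1/d_i = 1/(153) + 1/(846.1) = 0.007718, so f = 130 cm.
Since f is positive, the mirror is concave.

f = 130 cm (concave)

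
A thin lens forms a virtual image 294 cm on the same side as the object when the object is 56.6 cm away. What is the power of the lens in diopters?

P = +1.43 D

Virtual image ⇒ d_i = −294 cm.
1/f = 1/d_o + 1/d_i = 1/(56.6) + 1/(-294) = 0.01427 cm⁻¹.
f = 70.09 cm = 0.7009 m, so P = 1/f = +1.43 D.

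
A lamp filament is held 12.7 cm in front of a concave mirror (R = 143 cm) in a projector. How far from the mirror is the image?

f = R/2 = 143/2 = 71.50 cm.
Mirror equation: 1/s_i = 1/f − 1/s_o = 1/(71.50) − 1/(12.7) = 0.01399 − 0.07874 = -0.06475, so s_i = -15.4 cm.
The image is virtual, upright and enlarged, behind the mirror.

15.4 cm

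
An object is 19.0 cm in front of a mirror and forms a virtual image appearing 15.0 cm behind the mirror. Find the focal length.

Virtual image ⇒ d_i = −15.0 cm.
1/f = 1/d_o + 1/d_i = 1/(19.0) + 1/(-15.0) = -0.01404, so f = -71.2 cm.
Since f is negative, the mirror is convex.

f = -71.2 cm (convex)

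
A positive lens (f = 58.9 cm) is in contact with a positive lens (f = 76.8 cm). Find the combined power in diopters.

P₁ = 1/f₁ = 1/(0.589 m) = +1.698 D; P₂ = 1/f₂ = 1/(0.768 m) = +1.302 D.
For thin lenses in contact, P = P₁ + P₂ = (+1.698) + (+1.302) = +3.00 D.

P = +3.00 D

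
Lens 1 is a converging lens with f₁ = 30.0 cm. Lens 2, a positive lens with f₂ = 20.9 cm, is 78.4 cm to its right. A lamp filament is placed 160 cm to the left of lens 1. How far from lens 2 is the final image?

42.1 cm

Lens 1: 1/d_i1 = 1/f₁ − 1/d_o1 = 1/(30.0) − 1/(160) = 0.02708, so d_i1 = 36.92 cm.
The intermediate image is 36.92 cm to the right of lens 1, which is 78.4 − (36.92) = 41.48 cm to the left of lens 2, so d_o2 = +41.48 cm.
Lens 2: 1/d_i2 = 1/f₂ − 1/d_o2 = 1/(20.9) − 1/(41.48) = 0.02374, so d_i2 = 42.1 cm.
The final image is real, 42.1 cm to the right of lens 2 (overall magnification ≈ 0.23).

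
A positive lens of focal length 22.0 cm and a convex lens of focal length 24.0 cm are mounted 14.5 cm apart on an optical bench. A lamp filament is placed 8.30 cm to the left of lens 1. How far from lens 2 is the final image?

174 cm

Lens 1: 1/d_i1 = 1/f₁ − 1/d_o1 = 1/(22.0) − 1/(8.30) = -0.07503, so d_i1 = -13.33 cm.
The intermediate image is 13.33 cm to the left of lens 1 (virtual), which is 14.5 − (-13.33) = 27.83 cm to the left of lens 2, so d_o2 = +27.83 cm.
Lens 2: 1/d_i2 = 1/f₂ − 1/d_o2 = 1/(24.0) − 1/(27.83) = 0.005734, so d_i2 = 174 cm.
The final image is real, 174 cm to the right of lens 2 (overall magnification ≈ -10).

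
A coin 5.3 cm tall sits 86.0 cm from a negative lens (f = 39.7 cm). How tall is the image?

For a negative lens, f = -39.7 cm.
1/d_i = 1/f − 1/d_o = 1/(-39.70) − 1/(86.0) = -0.03682, so d_i = -27.16 cm.
m = −d_i/d_o = +0.3158.
|h_i| = |m|·h_o = 0.3158 × 5.3 = 1.67 cm. The image is virtual, upright and reduced, on the same side as the object.

1.67 cm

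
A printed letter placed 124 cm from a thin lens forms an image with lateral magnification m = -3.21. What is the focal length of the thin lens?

m = −d_i/d_o ⇒ d_i = −m·d_o = −(-3.21)·(124) = 398.0 cm.
1/f = 1/d_o + 1/d_i = 1/(124) + 1/(398.0) = 0.01058, so f = 94.5 cm.
Since f is positive, the thin lens is converging.

f = 94.5 cm (converging)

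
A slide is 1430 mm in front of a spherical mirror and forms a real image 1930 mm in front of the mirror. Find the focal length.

f = 821 mm (concave)

Real image ⇒ d_i = +1930 mm.
1/f = 1/d_o + 1/d_i = 1/(1430) + 1/(1930) = 0.001217, so f = 821 mm.
Since f is positive, the spherical mirror is concave.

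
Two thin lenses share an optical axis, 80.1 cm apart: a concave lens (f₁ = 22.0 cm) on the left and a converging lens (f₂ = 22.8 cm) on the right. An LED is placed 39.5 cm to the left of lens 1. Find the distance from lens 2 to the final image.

Lens 1 is diverging, so f₁ = −22.0 cm.
Lens 1: 1/d_i1 = 1/f₁ − 1/d_o1 = 1/(-22.0) − 1/(39.5) = -0.07077, so d_i1 = -14.13 cm.
The intermediate image is 14.13 cm to the left of lens 1 (virtual), which is 80.1 − (-14.13) = 94.23 cm to the left of lens 2, so d_o2 = +94.23 cm.
Lens 2: 1/d_i2 = 1/f₂ − 1/d_o2 = 1/(22.8) − 1/(94.23) = 0.03325, so d_i2 = 30.1 cm.
The final image is real, 30.1 cm to the right of lens 2 (overall magnification ≈ -0.11).

30.1 cm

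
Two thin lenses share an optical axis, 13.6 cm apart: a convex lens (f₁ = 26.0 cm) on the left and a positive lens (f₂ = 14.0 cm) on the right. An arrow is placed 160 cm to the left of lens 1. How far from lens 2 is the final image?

Lens 1: 1/d_i1 = 1/f₁ − 1/d_o1 = 1/(26.0) − 1/(160) = 0.03221, so d_i1 = 31.04 cm.
The intermediate image is 31.04 cm to the right of lens 1, which lies 17.44 cm to the right of lens 2 — a virtual object — so d_o2 = −17.44 cm.
Lens 2: 1/d_i2 = 1/f₂ − 1/d_o2 = 1/(14.0) − 1/(-17.44) = 0.1288, so d_i2 = 7.77 cm.
The final image is real, 7.77 cm to the right of lens 2 (overall magnification ≈ -0.086).

7.77 cm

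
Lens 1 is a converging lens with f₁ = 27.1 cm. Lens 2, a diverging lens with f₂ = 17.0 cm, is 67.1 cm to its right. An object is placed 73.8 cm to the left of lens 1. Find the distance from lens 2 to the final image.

Lens 1: 1/d_i1 = 1/f₁ − 1/d_o1 = 1/(27.1) − 1/(73.8) = 0.02335, so d_i1 = 42.83 cm.
The intermediate image is 42.83 cm to the right of lens 1, which is 67.1 − (42.83) = 24.27 cm to the left of lens 2, so d_o2 = +24.27 cm.
Lens 2 is diverging, so f₂ = −17.0 cm.
Lens 2: 1/d_i2 = 1/f₂ − 1/d_o2 = 1/(-17.0) − 1/(24.27) = -0.1000, so d_i2 = -10.00 cm.
The final image is virtual, 10.00 cm to the left of lens 2 (overall magnification ≈ -0.24).

10.00 cm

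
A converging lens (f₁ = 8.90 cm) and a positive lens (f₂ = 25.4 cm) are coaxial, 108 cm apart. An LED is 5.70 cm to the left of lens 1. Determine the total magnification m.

Lens 1: 1/d_i1 = 1/(8.90) − 1/(5.70) = -0.06308, so d_i1 = -15.85 cm; m₁ = −d_i1/d_o1 = +2.781.
d_o2 = 108 − (-15.85) = 123.8 cm.
Lens 2: 1/d_i2 = 1/(25.4) − 1/(123.8) = 0.03129, so d_i2 = 31.96 cm; m₂ = −d_i2/d_o2 = -0.2581.
m = m₁·m₂ = (+2.781)(-0.2581) = -0.718.

m = -0.718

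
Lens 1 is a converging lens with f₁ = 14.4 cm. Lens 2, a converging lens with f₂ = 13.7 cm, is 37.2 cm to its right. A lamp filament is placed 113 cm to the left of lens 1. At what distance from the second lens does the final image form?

Lens 1: 1/d_i1 = 1/f₁ − 1/d_o1 = 1/(14.4) − 1/(113) = 0.06059, so d_i1 = 16.50 cm.
The intermediate image is 16.50 cm to the right of lens 1, which is 37.2 − (16.50) = 20.70 cm to the left of lens 2, so d_o2 = +20.70 cm.
Lens 2: 1/d_i2 = 1/f₂ − 1/d_o2 = 1/(13.7) − 1/(20.70) = 0.02468, so d_i2 = 40.5 cm.
The final image is real, 40.5 cm to the right of lens 2 (overall magnification ≈ 0.29).

40.5 cm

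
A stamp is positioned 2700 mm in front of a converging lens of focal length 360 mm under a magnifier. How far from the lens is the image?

Lens equation: 1/d_i = 1/f − 1/d_o = 1/(360.0) − 1/(2700) = 0.002778 − 0.0003704 = 0.002407, so d_i = 415 mm.
The image is real, inverted and reduced, on the far side of the lens.

415 mm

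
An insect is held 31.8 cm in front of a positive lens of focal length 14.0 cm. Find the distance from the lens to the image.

Thin-lens equation: 1/q = 1/f − 1/p = 1/(14.00) − 1/(31.8) = 0.07143 − 0.03145 = 0.03998, so q = 25.0 cm.
The image is real, inverted and reduced, on the far side of the lens.

25.0 cm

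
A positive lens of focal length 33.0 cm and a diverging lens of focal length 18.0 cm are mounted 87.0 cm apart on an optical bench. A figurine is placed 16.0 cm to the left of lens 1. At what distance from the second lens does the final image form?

15.6 cm

Lens 1: 1/d_i1 = 1/f₁ − 1/d_o1 = 1/(33.0) − 1/(16.0) = -0.03220, so d_i1 = -31.06 cm.
The intermediate image is 31.06 cm to the left of lens 1 (virtual), which is 87.0 − (-31.06) = 118.1 cm to the left of lens 2, so d_o2 = +118.1 cm.
Lens 2 is diverging, so f₂ = −18.0 cm.
Lens 2: 1/d_i2 = 1/f₂ − 1/d_o2 = 1/(-18.0) − 1/(118.1) = -0.06402, so d_i2 = -15.6 cm.
The final image is virtual, 15.6 cm to the left of lens 2 (overall magnification ≈ 0.26).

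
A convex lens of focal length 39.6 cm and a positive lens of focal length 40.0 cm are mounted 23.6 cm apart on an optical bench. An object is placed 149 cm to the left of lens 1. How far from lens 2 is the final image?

Lens 1: 1/d_i1 = 1/f₁ − 1/d_o1 = 1/(39.6) − 1/(149) = 0.01854, so d_i1 = 53.93 cm.
The intermediate image is 53.93 cm to the right of lens 1, which lies 30.33 cm to the right of lens 2 — a virtual object — so d_o2 = −30.33 cm.
Lens 2: 1/d_i2 = 1/f₂ − 1/d_o2 = 1/(40.0) − 1/(-30.33) = 0.05797, so d_i2 = 17.3 cm.
The final image is real, 17.3 cm to the right of lens 2 (overall magnification ≈ -0.21).

17.3 cm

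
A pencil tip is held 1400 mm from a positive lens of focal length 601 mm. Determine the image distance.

1050 mm

Lens equation: 1/v = 1/f − 1/u = 1/(601.0) − 1/(1400) = 0.001664 − 0.0007143 = 0.0009496, so v = 1050 mm.
The image is real, inverted and reduced, on the far side of the lens.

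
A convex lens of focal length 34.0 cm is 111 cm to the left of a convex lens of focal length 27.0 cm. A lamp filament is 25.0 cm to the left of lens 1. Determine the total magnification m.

Lens 1: 1/d_i1 = 1/(34.0) − 1/(25.0) = -0.01059, so d_i1 = -94.44 cm; m₁ = −d_i1/d_o1 = +3.778.
d_o2 = 111 − (-94.44) = 205.4 cm.
Lens 2: 1/d_i2 = 1/(27.0) − 1/(205.4) = 0.03217, so d_i2 = 31.09 cm; m₂ = −d_i2/d_o2 = -0.1513.
m = m₁·m₂ = (+3.778)(-0.1513) = -0.572.

m = -0.572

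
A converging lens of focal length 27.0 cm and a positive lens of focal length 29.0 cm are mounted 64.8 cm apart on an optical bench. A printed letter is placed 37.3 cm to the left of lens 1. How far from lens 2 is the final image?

15.4 cm

Lens 1: 1/d_i1 = 1/f₁ − 1/d_o1 = 1/(27.0) − 1/(37.3) = 0.01023, so d_i1 = 97.78 cm.
The intermediate image is 97.78 cm to the right of lens 1, which lies 32.98 cm to the right of lens 2 — a virtual object — so d_o2 = −32.98 cm.
Lens 2: 1/d_i2 = 1/f₂ − 1/d_o2 = 1/(29.0) − 1/(-32.98) = 0.06480, so d_i2 = 15.4 cm.
The final image is real, 15.4 cm to the right of lens 2 (overall magnification ≈ -1.2).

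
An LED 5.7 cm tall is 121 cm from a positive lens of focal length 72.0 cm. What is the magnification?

m = -1.47

1/d_i = 1/f − 1/d_o = 1/(72.00) − 1/(121) = 0.005624, so d_i = 177.8 cm.
m = −d_i/d_o = −(177.8)/(121) = -1.47.
The image is real, inverted and enlarged, on the far side of the lens.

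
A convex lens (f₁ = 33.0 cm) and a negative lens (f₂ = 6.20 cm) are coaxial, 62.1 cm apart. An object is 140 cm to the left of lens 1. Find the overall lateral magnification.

m = -0.0761

Lens 1: 1/d_i1 = 1/(33.0) − 1/(140) = 0.02316, so d_i1 = 43.18 cm; m₁ = −d_i1/d_o1 = -0.3084.
d_o2 = 62.1 − (43.18) = 18.92 cm.
f₂ = −6.20 cm (diverging).
Lens 2: 1/d_i2 = 1/(-6.20) − 1/(18.92) = -0.2141, so d_i2 = -4.670 cm; m₂ = −d_i2/d_o2 = +0.2468.
m = m₁·m₂ = (-0.3084)(+0.2468) = -0.0761.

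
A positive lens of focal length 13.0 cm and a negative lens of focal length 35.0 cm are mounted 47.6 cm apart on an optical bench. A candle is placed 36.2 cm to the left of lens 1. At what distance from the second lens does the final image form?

Lens 1: 1/d_i1 = 1/f₁ − 1/d_o1 = 1/(13.0) − 1/(36.2) = 0.04930, so d_i1 = 20.28 cm.
The intermediate image is 20.28 cm to the right of lens 1, which is 47.6 − (20.28) = 27.32 cm to the left of lens 2, so d_o2 = +27.32 cm.
Lens 2 is diverging, so f₂ = −35.0 cm.
Lens 2: 1/d_i2 = 1/f₂ − 1/d_o2 = 1/(-35.0) − 1/(27.32) = -0.06517, so d_i2 = -15.3 cm.
The final image is virtual, 15.3 cm to the left of lens 2 (overall magnification ≈ -0.31).

15.3 cm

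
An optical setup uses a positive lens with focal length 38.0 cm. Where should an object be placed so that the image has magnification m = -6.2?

44.1 cm

m = −d_i/d_o ⇒ d_i = −m·d_o.
1/f = 1/d_o + 1/d_i = 1/d_o − 1/(m·d_o) = (1 − 1/m)/d_o, so d_o = f(1 − 1/m) = (38.00)(1 − 1/(-6.2)) = 44.1 cm.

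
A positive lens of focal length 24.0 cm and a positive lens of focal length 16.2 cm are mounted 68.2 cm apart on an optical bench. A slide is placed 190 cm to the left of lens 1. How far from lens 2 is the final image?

26.9 cm

Lens 1: 1/d_i1 = 1/f₁ − 1/d_o1 = 1/(24.0) − 1/(190) = 0.03640, so d_i1 = 27.47 cm.
The intermediate image is 27.47 cm to the right of lens 1, which is 68.2 − (27.47) = 40.73 cm to the left of lens 2, so d_o2 = +40.73 cm.
Lens 2: 1/d_i2 = 1/f₂ − 1/d_o2 = 1/(16.2) − 1/(40.73) = 0.03718, so d_i2 = 26.9 cm.
The final image is real, 26.9 cm to the right of lens 2 (overall magnification ≈ 0.095).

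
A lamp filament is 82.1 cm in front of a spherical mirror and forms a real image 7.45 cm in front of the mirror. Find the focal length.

f = 6.83 cm (concave)

Real image ⇒ d_i = +7.45 cm.
1/f = 1/d_o + 1/d_i = 1/(82.1) + 1/(7.45) = 0.1464, so f = 6.83 cm.
Since f is positive, the spherical mirror is concave.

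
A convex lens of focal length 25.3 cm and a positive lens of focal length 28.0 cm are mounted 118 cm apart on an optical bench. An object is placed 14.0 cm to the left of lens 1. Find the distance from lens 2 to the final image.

Lens 1: 1/d_i1 = 1/f₁ − 1/d_o1 = 1/(25.3) − 1/(14.0) = -0.03190, so d_i1 = -31.35 cm.
The intermediate image is 31.35 cm to the left of lens 1 (virtual), which is 118 − (-31.35) = 149.3 cm to the left of lens 2, so d_o2 = +149.3 cm.
Lens 2: 1/d_i2 = 1/f₂ − 1/d_o2 = 1/(28.0) − 1/(149.3) = 0.02902, so d_i2 = 34.5 cm.
The final image is real, 34.5 cm to the right of lens 2 (overall magnification ≈ -0.52).

34.5 cm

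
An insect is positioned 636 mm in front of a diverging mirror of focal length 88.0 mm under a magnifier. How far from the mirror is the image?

77.3 mm

For a diverging mirror, f = -88.0 mm.
Mirror equation: 1/s_i = 1/f − 1/s_o = 1/(-88.00) − 1/(636) = -0.01136 − 0.001572 = -0.01294, so s_i = -77.3 mm.
The image is virtual, upright and reduced, behind the mirror.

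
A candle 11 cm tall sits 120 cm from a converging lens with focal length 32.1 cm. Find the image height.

1/d_i = 1/f − 1/d_o = 1/(32.10) − 1/(120) = 0.02282, so d_i = 43.82 cm.
m = −d_i/d_o = -0.3652.
|h_i| = |m|·h_o = 0.3652 × 11 = 4.02 cm. The image is real, inverted and reduced, on the far side of the lens.

4.02 cm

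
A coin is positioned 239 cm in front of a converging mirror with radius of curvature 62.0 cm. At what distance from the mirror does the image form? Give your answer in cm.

f = R/2 = 62.0/2 = 31.00 cm.
Mirror equation: 1/d_i = 1/f − 1/d_o = 1/(31.00) − 1/(239) = 0.03226 − 0.004184 = 0.02807, so d_i = 35.6 cm.
The image is real, inverted and reduced, in front of the mirror.

35.6 cm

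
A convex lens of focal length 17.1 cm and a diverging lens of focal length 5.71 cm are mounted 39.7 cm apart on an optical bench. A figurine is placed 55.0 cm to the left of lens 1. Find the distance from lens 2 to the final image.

4.13 cm

Lens 1: 1/d_i1 = 1/f₁ − 1/d_o1 = 1/(17.1) − 1/(55.0) = 0.04030, so d_i1 = 24.82 cm.
The intermediate image is 24.82 cm to the right of lens 1, which is 39.7 − (24.82) = 14.88 cm to the left of lens 2, so d_o2 = +14.88 cm.
Lens 2 is diverging, so f₂ = −5.71 cm.
Lens 2: 1/d_i2 = 1/f₂ − 1/d_o2 = 1/(-5.71) − 1/(14.88) = -0.2423, so d_i2 = -4.13 cm.
The final image is virtual, 4.13 cm to the left of lens 2 (overall magnification ≈ -0.13).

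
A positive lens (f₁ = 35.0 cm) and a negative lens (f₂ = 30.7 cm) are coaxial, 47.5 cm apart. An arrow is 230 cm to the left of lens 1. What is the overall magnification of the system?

m = -0.149

Lens 1: 1/d_i1 = 1/(35.0) − 1/(230) = 0.02422, so d_i1 = 41.28 cm; m₁ = −d_i1/d_o1 = -0.1795.
d_o2 = 47.5 − (41.28) = 6.220 cm.
f₂ = −30.7 cm (diverging).
Lens 2: 1/d_i2 = 1/(-30.7) − 1/(6.220) = -0.1933, so d_i2 = -5.172 cm; m₂ = −d_i2/d_o2 = +0.8315.
m = m₁·m₂ = (-0.1795)(+0.8315) = -0.149.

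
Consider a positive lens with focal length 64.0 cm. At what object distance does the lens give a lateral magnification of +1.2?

10.7 cm

m = −d_i/d_o ⇒ d_i = −m·d_o.
1/f = 1/d_o + 1/d_i = 1/d_o − 1/(m·d_o) = (1 − 1/m)/d_o, so d_o = f(1 − 1/m) = (64.00)(1 − 1/(+1.2)) = 10.7 cm.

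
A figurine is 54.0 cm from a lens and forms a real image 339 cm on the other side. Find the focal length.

Real image ⇒ d_i = +339 cm.
1/f = 1/d_o + 1/d_i = 1/(54.0) + 1/(339) = 0.02147, so f = 46.6 cm.
Since f is positive, the lens is converging.

f = 46.6 cm (converging)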